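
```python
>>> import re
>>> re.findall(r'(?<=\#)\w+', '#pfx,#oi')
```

['pfx', 'oi']

The lookaround is zero-width — it requires the adjacent text to match without consuming it, so the asserted text isn't part of the match.
Scanning left to right: at [1:4] → 'pfx'; at [6:8] → 'oi'.
`findall` yields the raw match text (2 of them) because the pattern has no groups.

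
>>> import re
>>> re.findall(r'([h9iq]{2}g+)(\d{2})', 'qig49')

[('qig', '49')]

`findall` packs the 2 group values into a tuple for every match.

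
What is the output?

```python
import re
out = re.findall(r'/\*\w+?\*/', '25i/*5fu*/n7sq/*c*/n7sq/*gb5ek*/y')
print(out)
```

['/*5fu*/', '/*c*/', '/*gb5ek*/']

Matches: at [3:10] → '/*5fu*/'; at [14:19] → '/*c*/'; at [23:32] → '/*gb5ek*/'.
With no groups in the pattern, `findall` gives back each whole match — 3 here.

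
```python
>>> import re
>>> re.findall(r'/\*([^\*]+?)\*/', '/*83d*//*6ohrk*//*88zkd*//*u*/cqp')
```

With a single group, `findall` returns only what that group captured — 4 items.

['83d', '6ohrk', '88zkd', 'u']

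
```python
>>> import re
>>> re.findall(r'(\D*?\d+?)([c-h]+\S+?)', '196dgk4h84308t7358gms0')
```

The pattern matches zero or more of a non-digit (lazy), then one or more of a digit (lazy) (captured); then one or more of a character in [c-h], then one or more of a non-whitespace character (lazy) (captured).
Walking the string: at [0:6] match '196dgk', groups = ('196', 'dgk'); at [6:9] match '4h8', groups = ('4', 'h8'); at [13:20] match 't7358gm', groups = ('t7358', 'gm').
Multiple groups make `findall` return tuples — one 2-tuple for each match.

[('196', 'dgk'), ('4', 'h8'), ('t7358', 'gm')]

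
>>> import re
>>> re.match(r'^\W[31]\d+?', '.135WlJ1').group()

'.13'

The pattern matches anchored at the start of the string; then a non-word character, then one of [31]; then one or more of a digit (lazy).
The `?` after the quantifier makes it lazy — it takes as little as possible before letting the rest of the pattern try.
With `match`, the pattern is implicitly anchored at the beginning.
The match spans [0:3] → '.13'.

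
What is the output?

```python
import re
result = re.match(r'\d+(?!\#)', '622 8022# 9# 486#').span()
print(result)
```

(0, 3)

A negative assertion filters positions out without eating any characters.
With `match`, the pattern is implicitly anchored at the beginning.
The match spans [0:3] → '622'.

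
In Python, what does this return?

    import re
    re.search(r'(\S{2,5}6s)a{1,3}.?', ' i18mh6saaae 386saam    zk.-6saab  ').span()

(1, 12)

This matches 2 to 5 of a non-whitespace character, then the literal '6s' (captured); then 1 to 3 of the literal 'a', then optionally any character.
`search` walks the string left to right and returns the first match it finds.
The match spans [1:12] → 'i18mh6saaae'.
Captured: group 1 = 'i18mh6s'.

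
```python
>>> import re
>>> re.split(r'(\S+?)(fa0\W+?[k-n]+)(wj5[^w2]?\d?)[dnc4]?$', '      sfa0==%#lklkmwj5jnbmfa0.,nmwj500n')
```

Pattern: one or more of a non-whitespace character (lazy) (captured); then the literal 'fa0', then one or more of a non-word character (lazy), then one or more of a character in [k-n] (captured); then the literal 'wj5', then optionally any character except [w2], then optionally a digit (captured); then optionally one of [dnc4]; then anchored at the end.
With a capturing group present, the delimiter's captured portion is kept in the result list.

['      ', 'sfa0==%#lklkmwj5jnbm', 'fa0.,nm', 'wj500', '']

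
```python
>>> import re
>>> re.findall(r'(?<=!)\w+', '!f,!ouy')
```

The `(?=…)`/`(?<=…)` assertion just peeks at neighbouring text; it doesn't advance the match position.
Walking the string: at [1:2] → 'f'; at [4:7] → 'ouy'.
Since nothing is captured, `findall` lists the 2 matched substrings directly.

['f', 'ouy']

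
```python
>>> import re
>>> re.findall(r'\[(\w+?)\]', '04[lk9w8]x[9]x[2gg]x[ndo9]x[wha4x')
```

['lk9w8', '9', '2gg', 'ndo9']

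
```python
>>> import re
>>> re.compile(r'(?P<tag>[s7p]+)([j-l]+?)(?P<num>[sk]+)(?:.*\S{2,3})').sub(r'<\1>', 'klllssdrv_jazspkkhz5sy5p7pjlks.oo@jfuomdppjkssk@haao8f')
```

The pattern matches one or more of one of [s7p] (captured as 'tag'); then one or more of a character in [j-l] (lazy) (captured); then one or more of one of [sk] (captured as 'num'); then zero or more of any character, then 2 to 3 of a non-whitespace character (non-capturing group).
Matches: at [13:54] → 'spkkhz5sy5p7pjlks.oo@jfuomdppjkssk@haao8f'.
Each match is replaced using the text its own group 1 captured.

'klllssdrv_jaz<sp>'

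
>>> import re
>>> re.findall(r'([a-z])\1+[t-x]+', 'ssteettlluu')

['s', 'e', 'l']

`\1` is not a pattern — it's the concrete string captured by group 1, re-applied verbatim.
`findall` collects group 1 from each match (3 total).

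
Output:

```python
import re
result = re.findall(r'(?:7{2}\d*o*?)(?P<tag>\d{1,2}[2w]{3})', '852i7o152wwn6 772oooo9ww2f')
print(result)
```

['9ww2']

The pattern matches exactly 2 of the literal '7', then zero or more of a digit, then zero or more of a literal 'o' (lazy) (non-capturing group); then 1 to 2 of a digit, then exactly 3 of one of [2w] (captured as 'tag').
With a single group, `findall` returns only what that group captured — 1 item.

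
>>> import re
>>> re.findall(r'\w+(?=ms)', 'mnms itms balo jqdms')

The `(?=…)`/`(?<=…)` assertion just peeks at neighbouring text; it doesn't advance the match position.
Scanning left to right: at [0:2] → 'mn'; at [5:7] → 'it'; at [15:18] → 'jqd'.
`findall` yields the raw match text (3 of them) because the pattern has no groups.

['mn', 'it', 'jqd']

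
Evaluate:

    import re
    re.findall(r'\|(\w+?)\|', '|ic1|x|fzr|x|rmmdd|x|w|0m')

With a single group, `findall` returns only what that group captured — 4 items.

['ic1', 'fzr', 'rmmdd', 'w']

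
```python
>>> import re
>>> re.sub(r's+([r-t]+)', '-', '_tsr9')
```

'_t-9'

Each match is replaced by '-'.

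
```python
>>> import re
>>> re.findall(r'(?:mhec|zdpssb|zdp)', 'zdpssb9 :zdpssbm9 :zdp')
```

['zdpssb', 'zdpssb', 'zdp']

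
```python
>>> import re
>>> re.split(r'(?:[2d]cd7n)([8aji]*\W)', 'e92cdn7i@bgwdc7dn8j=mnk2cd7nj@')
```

['e92cdn7i@bgwdc7dn8j=mnk', 'j@', '']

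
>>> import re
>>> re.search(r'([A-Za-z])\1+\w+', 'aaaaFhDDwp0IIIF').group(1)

'a'

The backreference `\1` re-matches whatever the first group consumed, character for character.
`re.search` scans for the first position where the pattern succeeds.
The match spans [0:15] → 'aaaaFhDDwp0IIIF'.
Captured: group 1 = 'a'.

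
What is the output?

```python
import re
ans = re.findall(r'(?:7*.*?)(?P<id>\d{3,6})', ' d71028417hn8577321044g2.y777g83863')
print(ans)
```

Pattern: zero or more of the literal '7', then zero or more of any character (lazy) (non-capturing group); then 3 to 6 of a digit (captured as 'id').
Scanning left to right: at [0:8] match ' d710284', group 1 = '710284'; at [8:18] match '17hn857732', group 1 = '857732'; at [18:22] match '1044', group 1 = '1044'; at [22:29] match 'g2.y777', group 1 = '777'; at [29:35] match 'g83863', group 1 = '83863'.
`findall` collects group 1 from each match (5 total).

['710284', '857732', '1044', '777', '83863']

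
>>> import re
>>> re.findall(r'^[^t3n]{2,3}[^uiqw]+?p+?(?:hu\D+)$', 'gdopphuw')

['gdopphuw']

With no groups in the pattern, `findall` gives back each whole match — 1 here.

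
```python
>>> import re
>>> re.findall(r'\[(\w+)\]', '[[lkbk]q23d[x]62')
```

Matches: at [1:7] match '[lkbk]', group 1 = 'lkbk'; at [11:14] match '[x]', group 1 = 'x'.
`findall` collects group 1 from each match (2 total).

['lkbk', 'x']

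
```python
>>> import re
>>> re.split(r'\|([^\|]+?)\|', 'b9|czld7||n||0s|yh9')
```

['b9', 'czld7', '', 'n', '', '0s', 'yh9']

Matches to split on: at [2:9] → '|czld7|'; at [9:12] → '|n|'; at [12:16] → '|0s|'.
With a capturing group present, the delimiter's captured portion is kept in the result list.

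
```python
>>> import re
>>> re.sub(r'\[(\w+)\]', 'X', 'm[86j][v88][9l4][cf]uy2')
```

'mXXXXuy2'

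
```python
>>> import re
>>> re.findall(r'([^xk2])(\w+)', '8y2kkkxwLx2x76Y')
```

[('8', 'y2kkkxwLx2x76Y')]

Pattern: any character except [xk2] (captured); then one or more of a word character (captured).
Matches: at [0:15] match '8y2kkkxwLx2x76Y', groups = ('8', 'y2kkkxwLx2x76Y').
2 groups means the one result is a tuple of 2 captured strings — 1 here.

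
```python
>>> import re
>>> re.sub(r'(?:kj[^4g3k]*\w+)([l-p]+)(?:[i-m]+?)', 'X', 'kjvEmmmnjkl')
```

Pattern: the literal 'kj', then zero or more of any character except [4g3k], then one or more of a word character (non-capturing group); then one or more of a character in [l-p] (captured); then one or more of a character in [i-m] (lazy) (non-capturing group).
Matches: at [0:9] → 'kjvEmmmnj'.
`sub` substitutes 'X' at each match site.

'Xkl'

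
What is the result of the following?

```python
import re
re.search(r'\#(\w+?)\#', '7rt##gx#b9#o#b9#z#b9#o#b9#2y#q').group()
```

'#gx#'

`re.search` scans for the first position where the pattern succeeds.
The match spans [4:8] → '#gx#'.
Captured: group 1 = 'gx'.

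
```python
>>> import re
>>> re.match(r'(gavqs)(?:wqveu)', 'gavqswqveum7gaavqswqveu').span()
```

`re.match` only tries the pattern at the start of the string.
The match spans [0:10] → 'gavqswqveu'.

(0, 10)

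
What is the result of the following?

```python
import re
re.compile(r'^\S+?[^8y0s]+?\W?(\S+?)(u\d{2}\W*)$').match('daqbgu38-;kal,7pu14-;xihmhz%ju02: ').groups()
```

('qbgu38-;kal,7pu14-;xihmhz%j', 'u02: ')

This matches anchored at the start of the string; then one or more of a non-whitespace character (lazy), then one or more of any character except [8y0s] (lazy), then optionally a non-word character; then one or more of a non-whitespace character (lazy) (captured); then the literal 'u', then exactly 2 of a digit, then zero or more of a non-word character (captured); then anchored at the end.
The `?` after the quantifier makes it lazy — it takes as little as possible before letting the rest of the pattern try.
With `match`, the pattern is implicitly anchored at the beginning.
The match spans [0:34] → 'daqbgu38-;kal,7pu14-;xihmhz%ju02: '.
Captured: group 1 = 'qbgu38-;kal,7pu14-;xihmhz%j', group 2 = 'u02: '.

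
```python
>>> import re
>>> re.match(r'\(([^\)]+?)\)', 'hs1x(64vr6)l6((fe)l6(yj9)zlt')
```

None

`match` is anchored at position 0; if the pattern doesn't fit there, it returns None.
Here the pattern fails at index 0, so the call returns None.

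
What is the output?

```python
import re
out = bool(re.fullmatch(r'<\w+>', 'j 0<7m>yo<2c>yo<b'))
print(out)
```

`fullmatch` succeeds only if the pattern covers the string from start to end.
Here there's no way to consume every character, so the call returns None, and `bool(None)` is False.

False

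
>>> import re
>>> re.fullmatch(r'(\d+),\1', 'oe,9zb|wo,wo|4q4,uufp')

After group 1 captures some text, `\1` only succeeds where that same text appears again.
`fullmatch` succeeds only if the pattern covers the string from start to end.
Here the string isn't matched end-to-end, so the call returns None.

None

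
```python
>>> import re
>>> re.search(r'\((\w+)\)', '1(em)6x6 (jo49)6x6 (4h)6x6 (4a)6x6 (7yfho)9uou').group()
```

'(em)'

`search` walks the string left to right and returns the first match it finds.
The match spans [1:5] → '(em)'.
Captured: group 1 = 'em'.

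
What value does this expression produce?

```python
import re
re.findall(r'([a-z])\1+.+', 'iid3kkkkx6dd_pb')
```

`\1` has to match the exact text group 1 already captured.
Matches: at [0:15] match 'iid3kkkkx6dd_pb', group 1 = 'i'.
Because there's exactly one group, `findall` drops the full match and keeps group 1 from the one hit.

['i']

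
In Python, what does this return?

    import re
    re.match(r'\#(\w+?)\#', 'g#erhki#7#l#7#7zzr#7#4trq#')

`re.match` won't scan ahead — the pattern has to work from the very first character.
Here position 0 doesn't satisfy it, so the call returns None.

None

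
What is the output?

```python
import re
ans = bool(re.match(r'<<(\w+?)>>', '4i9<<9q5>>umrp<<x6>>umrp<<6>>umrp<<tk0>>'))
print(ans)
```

False

`re.match` won't scan ahead — the pattern has to work from the very first character.
Here position 0 doesn't satisfy it, so the call returns None, and `bool(None)` is False.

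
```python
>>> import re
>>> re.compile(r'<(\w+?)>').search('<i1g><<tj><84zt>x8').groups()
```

('i1g',)

Unlike `match`, `search` isn't anchored — it looks for the pattern anywhere in the string.
The match spans [0:5] → '<i1g>'.
Captured: group 1 = 'i1g'.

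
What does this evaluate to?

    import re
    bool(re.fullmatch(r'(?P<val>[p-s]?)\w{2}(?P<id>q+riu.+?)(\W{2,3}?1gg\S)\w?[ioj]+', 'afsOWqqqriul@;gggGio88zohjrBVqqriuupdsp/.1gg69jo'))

`re.fullmatch` is like wrapping the pattern in `^…$` (in single-line mode).
Here the pattern can't cover the whole string, so the call returns None, and `bool(None)` is False.

False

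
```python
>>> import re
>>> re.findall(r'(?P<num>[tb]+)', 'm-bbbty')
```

['bbbt']

This matches one or more of one of [tb] (captured as 'num').
Scanning left to right: at [2:6] match 'bbbt', group 1 = 'bbbt'.
`findall` collects group 1 from the one match (1 total).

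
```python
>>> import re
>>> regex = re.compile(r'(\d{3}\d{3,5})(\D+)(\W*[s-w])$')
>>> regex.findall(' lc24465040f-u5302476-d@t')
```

Pattern: exactly 3 of a digit, then 3 to 5 of a digit (captured); then one or more of a non-digit (captured); then zero or more of a non-word character, then a character in [s-w] (captured); then anchored at the end.
Scanning left to right: at [14:25] match '5302476-d@t', groups = ('5302476', '-d@', 't').
With 3 capturing groups, `findall` returns a 3-tuple per match.

[('5302476', '-d@', 't')]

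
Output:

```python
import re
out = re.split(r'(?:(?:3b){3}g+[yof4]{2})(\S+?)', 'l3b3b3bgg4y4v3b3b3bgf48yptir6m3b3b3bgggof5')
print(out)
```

['l', '4', 'v', '8', 'yptir6m', '5', '']

The pattern matches the literal '3b' repeated 3 times, then one or more of a literal 'g', then exactly 2 of one of [yof4] (non-capturing group); then one or more of a non-whitespace character (lazy) (captured).
Matches to split on: at [1:12] → '3b3b3bgg4y4'; at [13:23] → '3b3b3bgf48'; at [30:42] → '3b3b3bgggof5'.
`re.split` interleaves the captured-group text with the surrounding fragments.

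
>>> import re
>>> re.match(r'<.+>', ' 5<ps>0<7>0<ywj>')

With `match`, the pattern is implicitly anchored at the beginning.
Here the pattern fails at index 0, so the call returns None.

None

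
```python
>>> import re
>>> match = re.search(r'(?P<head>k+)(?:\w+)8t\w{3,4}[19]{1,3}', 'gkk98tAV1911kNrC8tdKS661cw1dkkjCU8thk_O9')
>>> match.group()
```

Pattern: one or more of a literal 'k' (captured as 'head'); then one or more of a word character (non-capturing group); then the literal '8t', then 3 to 4 of a word character, then 1 to 3 of one of [19].
Unlike `match`, `search` isn't anchored — it looks for the pattern anywhere in the string.
The match spans [1:40] → 'kk98tAV1911kNrC8tdKS661cw1dkkjCU8thk_O9'.
Captured: group 1 = 'kk'.

'kk98tAV1911kNrC8tdKS661cw1dkkjCU8thk_O9'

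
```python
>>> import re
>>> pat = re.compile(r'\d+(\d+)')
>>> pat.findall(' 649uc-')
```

The pattern matches one or more of a digit; then one or more of a digit (captured).
Walking the string: at [1:4] match '649', group 1 = '9'.
With a single group, `findall` returns only what that group captured — 1 item.

['9']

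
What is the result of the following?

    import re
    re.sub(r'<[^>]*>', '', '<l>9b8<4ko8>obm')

Each match is replaced by ''.

'9b8obm'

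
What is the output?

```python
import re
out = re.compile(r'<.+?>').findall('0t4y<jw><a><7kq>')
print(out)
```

A `+?`/`*?`/`{m,n}?` starts at its minimum and grows only as far as needed for what follows to match.
Scanning left to right: at [4:8] → '<jw>'; at [8:11] → '<a>'; at [11:16] → '<7kq>'.
With no groups in the pattern, `findall` gives back each whole match — 3 here.

['<jw>', '<a>', '<7kq>']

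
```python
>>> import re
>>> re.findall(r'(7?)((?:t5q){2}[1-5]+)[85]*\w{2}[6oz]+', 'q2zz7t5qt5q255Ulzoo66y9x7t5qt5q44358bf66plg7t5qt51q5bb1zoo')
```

[('7', 't5qt5q255'), ('7', 't5qt5q4435')]

2 groups means each result is a tuple of 2 captured strings — 2 here.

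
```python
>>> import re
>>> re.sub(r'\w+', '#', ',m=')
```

',#='

The pattern matches one or more of a word character.
Matches: at [1:2] → 'm'.
`sub` substitutes '#' at each match site.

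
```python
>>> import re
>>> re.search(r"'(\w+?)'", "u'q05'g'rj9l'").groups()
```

('q05',)

`re.search` scans for the first position where the pattern succeeds.
The match spans [1:6] → "'q05'".
Captured: group 1 = 'q05'.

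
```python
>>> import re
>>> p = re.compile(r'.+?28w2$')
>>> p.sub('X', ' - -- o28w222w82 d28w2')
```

The pattern matches one or more of any character (lazy); then the literal '28', then the literal 'w2'; then anchored at the end.
Each match is replaced by 'X'.

'X'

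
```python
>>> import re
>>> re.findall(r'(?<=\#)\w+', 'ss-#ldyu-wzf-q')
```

['ldyu']

The `(?=…)`/`(?<=…)` assertion just peeks at neighbouring text; it doesn't advance the match position.
Walking the string: at [4:8] → 'ldyu'.
`findall` yields the raw match text (1 of them) because the pattern has no groups.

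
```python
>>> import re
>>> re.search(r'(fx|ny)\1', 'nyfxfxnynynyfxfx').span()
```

(2, 6)

The backreference `\1` re-matches whatever the first group consumed, character for character.
The match spans [2:6] → 'fxfx'.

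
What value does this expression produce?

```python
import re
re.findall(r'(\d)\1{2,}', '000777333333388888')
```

The backreference `\1` re-matches whatever the first group consumed, character for character.
`findall` collects group 1 from each match (4 total).

['0', '7', '3', '8']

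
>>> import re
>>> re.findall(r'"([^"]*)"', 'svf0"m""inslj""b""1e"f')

Because there's exactly one group, `findall` drops the full match and keeps group 1 from each hit.

['m', 'inslj', 'b', '1e']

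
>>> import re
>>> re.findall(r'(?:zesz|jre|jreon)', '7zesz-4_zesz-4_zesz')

['zesz', 'zesz', 'zesz']

With no groups in the pattern, `findall` gives back each whole match — 3 here.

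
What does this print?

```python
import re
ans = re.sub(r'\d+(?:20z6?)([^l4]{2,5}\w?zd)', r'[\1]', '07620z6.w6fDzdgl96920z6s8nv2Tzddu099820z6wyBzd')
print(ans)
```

[.w6fDzd]gl[s8nv2Tzd]du[wyBzd]

This matches one or more of a digit; then the literal '20z', then optionally the literal '6' (non-capturing group); then 2 to 5 of any character except [l4], then optionally a word character, then the literal 'zd' (captured).
Matches: at [0:14] → '07620z6.w6fDzd'; at [16:31] → '96920z6s8nv2Tzd'; at [33:46] → '099820z6wyBzd'.
`\1` in the replacement pulls in group 1's text for each match.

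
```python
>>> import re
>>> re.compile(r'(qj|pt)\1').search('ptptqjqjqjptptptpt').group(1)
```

The match spans [0:4] → 'ptpt'.
Captured: group 1 = 'pt'.

'pt'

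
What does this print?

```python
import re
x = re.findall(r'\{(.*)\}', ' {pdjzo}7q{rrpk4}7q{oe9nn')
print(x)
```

['pdjzo}7q{rrpk4']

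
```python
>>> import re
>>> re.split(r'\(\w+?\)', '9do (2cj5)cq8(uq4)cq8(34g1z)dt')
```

The string is cut at each match, leaving 4 pieces.

['9do ', 'cq8', 'cq8', 'dt']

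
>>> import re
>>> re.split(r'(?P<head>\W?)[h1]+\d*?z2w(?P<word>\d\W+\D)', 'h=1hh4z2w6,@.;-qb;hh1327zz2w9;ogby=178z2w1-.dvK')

Pattern: optionally a non-word character (captured as 'head'); then one or more of one of [h1], then zero or more of a digit (lazy), then the literal 'z2w'; then a digit, then one or more of a non-word character, then a non-digit (captured as 'word').
Matches to split on: at [1:16] → '=1hh4z2w6,@.;-q'; at [34:45] → '=178z2w1-.d'.
The group in the pattern means `split` returns the separators' captures alongside the pieces.

['h', '=', '6,@.;-q', 'b;hh1327zz2w9;ogby', '=', '1-.d', 'vK']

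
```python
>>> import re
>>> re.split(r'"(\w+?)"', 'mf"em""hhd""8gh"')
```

['mf', 'em', '', 'hhd', '', '8gh', '']

With a capturing group present, the delimiter's captured portion is kept in the result list.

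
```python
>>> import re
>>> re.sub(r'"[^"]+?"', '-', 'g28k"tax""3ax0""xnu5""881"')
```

'g28k----'

Matches: at [4:9] → '"tax"'; at [9:15] → '"3ax0"'; at [15:21] → '"xnu5"'; at [21:26] → '"881"'.
`sub` substitutes '-' at each match site.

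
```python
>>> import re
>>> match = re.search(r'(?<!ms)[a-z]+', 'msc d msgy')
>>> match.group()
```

'msc'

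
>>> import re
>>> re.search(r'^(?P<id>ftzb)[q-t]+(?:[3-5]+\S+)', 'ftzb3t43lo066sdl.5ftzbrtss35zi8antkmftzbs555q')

None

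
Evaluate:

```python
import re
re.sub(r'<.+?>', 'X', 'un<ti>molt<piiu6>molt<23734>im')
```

'unXmoltXmoltXim'

The `?` after the quantifier makes it lazy — it takes as little as possible before letting the rest of the pattern try.
Every occurrence is swapped for 'X'.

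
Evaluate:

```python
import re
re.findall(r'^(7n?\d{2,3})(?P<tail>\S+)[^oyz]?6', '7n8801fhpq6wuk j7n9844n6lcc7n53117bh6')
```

This matches anchored at the start of the string; then a literal '7', then optionally the literal 'n', then 2 to 3 of a digit (captured); then one or more of a non-whitespace character (captured as 'tail'); then optionally any character except [oyz], then a literal '6'.
Scanning left to right: at [0:11] match '7n8801fhpq6', groups = ('7n880', '1fhpq').
`findall` packs the 2 group values into a tuple for every match.

[('7n880', '1fhpq')]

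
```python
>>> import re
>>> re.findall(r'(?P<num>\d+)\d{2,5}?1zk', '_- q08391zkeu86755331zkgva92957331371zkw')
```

['08', '86755', '92957331']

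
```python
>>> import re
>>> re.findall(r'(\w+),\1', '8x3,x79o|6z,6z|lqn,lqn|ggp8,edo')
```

['6z', 'lqn']

The backreference `\1` re-matches whatever the first group consumed, character for character.
One capturing group, so `findall` returns just the captured substring from each match — 2 in all.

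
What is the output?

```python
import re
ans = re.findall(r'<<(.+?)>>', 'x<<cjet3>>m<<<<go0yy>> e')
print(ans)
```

With the lazy modifier that quantifier settles for the fewest repetitions that let the rest of the pattern succeed (the atoms after it are unaffected and can still be greedy).
`findall` collects group 1 from each match (2 total).

['cjet3', '<<go0yy']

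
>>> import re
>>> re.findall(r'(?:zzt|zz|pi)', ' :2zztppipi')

The regex engine tests alternatives in the order written; an earlier branch that matches wins even if a later one would match more.
No capturing groups, so `findall` returns the 3 full match strings.

['zzt', 'pi', 'pi']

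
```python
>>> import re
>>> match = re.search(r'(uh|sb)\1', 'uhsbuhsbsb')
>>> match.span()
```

(6, 10)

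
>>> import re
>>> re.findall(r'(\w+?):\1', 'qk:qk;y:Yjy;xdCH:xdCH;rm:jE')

['qk', 'xdCH']

`\1` has to match the exact text group 1 already captured.
Walking the string: at [0:5] match 'qk:qk', group 1 = 'qk'; at [12:21] match 'xdCH:xdCH', group 1 = 'xdCH'.
Because there's exactly one group, `findall` drops the full match and keeps group 1 from each hit.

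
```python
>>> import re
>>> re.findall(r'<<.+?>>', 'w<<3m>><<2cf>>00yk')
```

['<<3m>>', '<<2cf>>']

A non-greedy quantifier consumes as few characters as it can — just enough that the remainder of the pattern still matches from where it stops; whatever follows it matches normally.
Scanning left to right: at [1:7] → '<<3m>>'; at [7:14] → '<<2cf>>'.
`findall` yields the raw match text (2 of them) because the pattern has no groups.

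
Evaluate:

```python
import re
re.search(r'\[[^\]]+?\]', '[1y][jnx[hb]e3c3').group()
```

'[1y]'

The match spans [0:4] → '[1y]'.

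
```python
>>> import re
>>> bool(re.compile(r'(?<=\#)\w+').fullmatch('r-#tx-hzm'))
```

False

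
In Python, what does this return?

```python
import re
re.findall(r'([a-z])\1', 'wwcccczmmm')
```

`\1` is not a pattern — it's the concrete string captured by group 1, re-applied verbatim.
Walking the string: at [0:2] match 'ww', group 1 = 'w'; at [2:4] match 'cc', group 1 = 'c'; at [4:6] match 'cc', group 1 = 'c'; at [7:9] match 'mm', group 1 = 'm'.
`findall` collects group 1 from each match (4 total).

['w', 'c', 'c', 'm']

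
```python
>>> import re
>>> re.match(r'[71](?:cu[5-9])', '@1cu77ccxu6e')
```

None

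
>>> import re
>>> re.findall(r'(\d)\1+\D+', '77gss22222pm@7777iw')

`\1` is not a pattern — it's the concrete string captured by group 1, re-applied verbatim.
`findall` collects group 1 from each match (3 total).

['7', '2', '7']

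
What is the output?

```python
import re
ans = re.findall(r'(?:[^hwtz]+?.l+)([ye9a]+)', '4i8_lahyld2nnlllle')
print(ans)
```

This matches one or more of any character except [hwtz] (lazy), then any character, then one or more of a literal 'l' (non-capturing group); then one or more of one of [ye9a] (captured).
With a single group, `findall` returns only what that group captured — 2 items.

['a', 'e']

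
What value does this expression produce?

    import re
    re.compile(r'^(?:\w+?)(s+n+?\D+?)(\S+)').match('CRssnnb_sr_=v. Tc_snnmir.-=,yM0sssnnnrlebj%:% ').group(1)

The pattern matches anchored at the start of the string; then one or more of a word character (lazy) (non-capturing group); then one or more of a literal 's', then one or more of a literal 'n' (lazy), then one or more of a non-digit (lazy) (captured); then one or more of a non-whitespace character (captured).
Lazy quantifiers expand one character at a time until the remainder of the pattern can match.
`re.match` won't scan ahead — the pattern has to work from the very first character.
The match spans [0:14] → 'CRssnnb_sr_=v.'.
Captured: group 1 = 'ssnn', group 2 = 'b_sr_=v.'.

'ssnn'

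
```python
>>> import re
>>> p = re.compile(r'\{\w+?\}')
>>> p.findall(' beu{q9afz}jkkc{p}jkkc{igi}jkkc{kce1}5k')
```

['{q9afz}', '{p}', '{igi}', '{kce1}']

Scanning left to right: at [4:11] → '{q9afz}'; at [15:18] → '{p}'; at [22:27] → '{igi}'; at [31:37] → '{kce1}'.
Since nothing is captured, `findall` lists the 4 matched substrings directly.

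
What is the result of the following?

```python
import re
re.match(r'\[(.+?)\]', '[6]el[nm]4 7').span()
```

(0, 3)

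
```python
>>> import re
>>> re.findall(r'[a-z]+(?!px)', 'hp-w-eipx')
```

['hp', 'w', 'eipx']

The negative lookaround is zero-width — it rules out positions where the adjacent text would match, without consuming anything.
Scanning left to right: at [0:2] → 'hp'; at [3:4] → 'w'; at [5:9] → 'eipx'.
Since nothing is captured, `findall` lists the 3 matched substrings directly.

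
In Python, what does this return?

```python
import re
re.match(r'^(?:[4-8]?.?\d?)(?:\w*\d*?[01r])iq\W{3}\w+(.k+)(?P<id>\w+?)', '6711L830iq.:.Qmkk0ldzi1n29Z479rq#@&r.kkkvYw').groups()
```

('kk', '0')

The match spans [0:18] → '6711L830iq.:.Qmkk0'.
Captured: group 1 = 'kk', group 2 = '0'.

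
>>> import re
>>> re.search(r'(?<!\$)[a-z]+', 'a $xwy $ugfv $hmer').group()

'a'

A negative assertion filters positions out without eating any characters.
Unlike `match`, `search` isn't anchored — it looks for the pattern anywhere in the string.
The match spans [0:1] → 'a'.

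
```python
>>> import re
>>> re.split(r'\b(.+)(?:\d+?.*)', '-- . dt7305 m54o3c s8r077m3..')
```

['-- . ', 'dt7305 m54o3c s8r077m', '']

Pattern: a word boundary (`\b`, zero-width); then one or more of any character (captured); then one or more of a digit (lazy), then zero or more of any character (non-capturing group).
Matches to split on: at [5:29] → 'dt7305 m54o3c s8r077m3..'.
Because the pattern has a capturing group, `split` also inserts each captured text between the pieces.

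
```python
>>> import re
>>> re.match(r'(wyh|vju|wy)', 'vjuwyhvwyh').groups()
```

('vju',)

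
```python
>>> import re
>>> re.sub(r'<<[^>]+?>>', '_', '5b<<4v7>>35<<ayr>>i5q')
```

Each match is replaced by '_'.

'5b_35_i5q'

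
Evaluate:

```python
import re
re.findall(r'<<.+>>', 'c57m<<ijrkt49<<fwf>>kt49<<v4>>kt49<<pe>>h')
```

Scanning left to right: at [4:40] → '<<ijrkt49<<fwf>>kt49<<v4>>kt49<<pe>>'.
Since nothing is captured, `findall` lists the 1 matched substring directly.

['<<ijrkt49<<fwf>>kt49<<v4>>kt49<<pe>>']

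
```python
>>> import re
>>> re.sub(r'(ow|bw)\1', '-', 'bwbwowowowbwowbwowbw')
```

The backreference `\1` re-matches whatever the first group consumed, character for character.
Matches: at [0:4] → 'bwbw'; at [4:8] → 'owow'.
Every occurrence is swapped for '-'.

'--owbwowbwowbw'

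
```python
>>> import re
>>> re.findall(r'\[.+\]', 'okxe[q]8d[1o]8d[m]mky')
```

['[q]8d[1o]8d[m]']

Matches: at [4:18] → '[q]8d[1o]8d[m]'.
With no groups in the pattern, `findall` gives back each whole match — 1 here.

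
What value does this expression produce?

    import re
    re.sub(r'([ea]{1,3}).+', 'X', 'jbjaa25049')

'jbjX'

The pattern matches 1 to 3 of one of [ea] (captured); then one or more of any character.
Matches: at [3:10] → 'aa25049'.
`sub` substitutes 'X' at each match site.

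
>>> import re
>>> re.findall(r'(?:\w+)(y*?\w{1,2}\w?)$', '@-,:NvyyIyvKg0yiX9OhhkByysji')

['i']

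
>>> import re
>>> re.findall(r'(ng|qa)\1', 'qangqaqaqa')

['qa']

A backreference is literal: `\1` must see the identical characters the first group matched.
Scanning left to right: at [4:8] match 'qaqa', group 1 = 'qa'.
One capturing group, so `findall` returns just the captured substring from the one match — 1 in all.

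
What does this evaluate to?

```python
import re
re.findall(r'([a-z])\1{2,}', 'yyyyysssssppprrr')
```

['y', 's', 'p', 'r']

A backreference is literal: `\1` must see the identical characters the first group matched.
With a single group, `findall` returns only what that group captured — 4 items.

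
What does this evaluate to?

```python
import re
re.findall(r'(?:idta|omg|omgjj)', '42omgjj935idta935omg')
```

Branches in `(...|...)` are attempted left-to-right; the first branch that allows the whole pattern to succeed is taken.
Scanning left to right: at [2:5] → 'omg'; at [10:14] → 'idta'; at [17:20] → 'omg'.
No capturing groups, so `findall` returns the 3 full match strings.

['omg', 'idta', 'omg']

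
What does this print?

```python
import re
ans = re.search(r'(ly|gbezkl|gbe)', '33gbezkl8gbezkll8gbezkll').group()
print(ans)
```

Branches in `(...|...)` are attempted left-to-right; the first branch that allows the whole pattern to succeed is taken.
The match spans [2:8] → 'gbezkl'.

gbezkl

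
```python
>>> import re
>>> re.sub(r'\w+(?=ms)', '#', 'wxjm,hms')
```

'wxjm,#ms'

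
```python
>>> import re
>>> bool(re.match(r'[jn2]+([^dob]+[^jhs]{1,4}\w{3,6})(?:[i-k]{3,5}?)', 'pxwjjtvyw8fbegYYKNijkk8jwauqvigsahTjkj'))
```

False

The pattern matches one or more of one of [jn2]; then one or more of any character except [dob], then 1 to 4 of any character except [jhs], then 3 to 6 of a word character (captured); then 3 to 5 of a character in [i-k] (lazy) (non-capturing group).
`re.match` only tries the pattern at the start of the string.
Here the string doesn't start with a match, so the call returns None, and `bool(None)` is False.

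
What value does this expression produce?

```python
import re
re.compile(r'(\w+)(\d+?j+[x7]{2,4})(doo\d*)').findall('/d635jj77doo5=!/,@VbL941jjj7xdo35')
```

[('d63', '5jj77', 'doo5')]

This matches one or more of a word character (captured); then one or more of a digit (lazy), then one or more of the literal 'j', then 2 to 4 of one of [x7] (captured); then the literal 'doo', then zero or more of a digit (captured).
Scanning left to right: at [1:13] match 'd635jj77doo5', groups = ('d63', '5jj77', 'doo5').
Multiple groups make `findall` return tuples — one 3-tuple for the one match.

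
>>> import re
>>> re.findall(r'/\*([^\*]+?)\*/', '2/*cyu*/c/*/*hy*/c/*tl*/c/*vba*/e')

Scanning left to right: at [1:8] match '/*cyu*/', group 1 = 'cyu'; at [11:17] match '/*hy*/', group 1 = 'hy'; at [18:24] match '/*tl*/', group 1 = 'tl'; at [25:32] match '/*vba*/', group 1 = 'vba'.
With a single group, `findall` returns only what that group captured — 4 items.

['cyu', 'hy', 'tl', 'vba']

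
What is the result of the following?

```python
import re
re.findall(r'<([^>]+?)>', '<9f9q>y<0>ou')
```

Matches: at [0:6] match '<9f9q>', group 1 = '9f9q'; at [7:10] match '<0>', group 1 = '0'.
Because there's exactly one group, `findall` drops the full match and keeps group 1 from each hit.

['9f9q', '0']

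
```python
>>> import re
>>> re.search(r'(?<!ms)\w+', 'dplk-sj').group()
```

'dplk'

The negative lookaround is zero-width — it rules out positions where the adjacent text would match, without consuming anything.
Unlike `match`, `search` isn't anchored — it looks for the pattern anywhere in the string.
The match spans [0:4] → 'dplk'.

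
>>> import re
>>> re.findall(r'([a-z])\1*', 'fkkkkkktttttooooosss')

['f', 'k', 't', 'o', 's']

A backreference is literal: `\1` must see the identical characters the first group matched.
Walking the string: at [0:1] match 'f', group 1 = 'f'; at [1:7] match 'kkkkkk', group 1 = 'k'; at [7:12] match 'ttttt', group 1 = 't'; at [12:17] match 'ooooo', group 1 = 'o'; at [17:20] match 'sss', group 1 = 's'.
One capturing group, so `findall` returns just the captured substring from each match — 5 in all.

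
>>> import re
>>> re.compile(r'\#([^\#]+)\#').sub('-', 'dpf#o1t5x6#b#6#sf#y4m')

'dpf-b-sf#y4m'

Every occurrence is swapped for '-'.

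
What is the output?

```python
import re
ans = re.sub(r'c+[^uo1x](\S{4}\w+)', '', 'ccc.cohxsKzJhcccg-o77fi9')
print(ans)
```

-o77fi9

This matches one or more of a literal 'c', then any character except [uo1x]; then exactly 4 of a non-whitespace character, then one or more of a word character (captured).
Each match is replaced by ''.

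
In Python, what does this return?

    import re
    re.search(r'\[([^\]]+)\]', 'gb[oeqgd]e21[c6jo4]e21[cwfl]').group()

'[oeqgd]'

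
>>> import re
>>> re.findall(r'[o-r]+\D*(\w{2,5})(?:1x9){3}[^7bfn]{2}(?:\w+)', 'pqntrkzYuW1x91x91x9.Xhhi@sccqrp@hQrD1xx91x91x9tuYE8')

['uW']

Pattern: one or more of a character in [o-r], then zero or more of a non-digit; then 2 to 5 of a word character (captured); then the literal '1x9' repeated 3 times, then exactly 2 of any character except [7bfn]; then one or more of a word character (non-capturing group).
Scanning left to right: at [0:24] match 'pqntrkzYuW1x91x91x9.Xhhi', group 1 = 'uW'.
Because there's exactly one group, `findall` drops the full match and keeps group 1 from the one hit.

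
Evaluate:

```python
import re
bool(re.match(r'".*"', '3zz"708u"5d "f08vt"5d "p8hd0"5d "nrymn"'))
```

`re.match` only tries the pattern at the start of the string.
Here position 0 doesn't satisfy it, so the call returns None, and `bool(None)` is False.

False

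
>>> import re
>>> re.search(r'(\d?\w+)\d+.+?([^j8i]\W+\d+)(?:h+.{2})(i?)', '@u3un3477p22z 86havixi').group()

'u3un3477p22z 86havi'

The pattern matches optionally a digit, then one or more of a word character (captured); then one or more of a digit, then one or more of any character (lazy); then any character except [j8i], then one or more of a non-word character, then one or more of a digit (captured); then one or more of the literal 'h', then exactly 2 of any character (non-capturing group); then optionally a literal 'i' (captured).
The match spans [1:20] → 'u3un3477p22z 86havi'.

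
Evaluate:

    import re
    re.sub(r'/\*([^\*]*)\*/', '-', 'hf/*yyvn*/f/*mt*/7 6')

'hf-f-7 6'

Every occurrence is swapped for '-'.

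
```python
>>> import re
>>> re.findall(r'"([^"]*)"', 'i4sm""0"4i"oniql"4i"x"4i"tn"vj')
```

['', '4i', '4i', '4i']

Walking the string: at [4:6] match '""', group 1 = ''; at [7:11] match '"4i"', group 1 = '4i'; at [16:20] match '"4i"', group 1 = '4i'; at [21:25] match '"4i"', group 1 = '4i'.
One capturing group, so `findall` returns just the captured substring from each match — 4 in all.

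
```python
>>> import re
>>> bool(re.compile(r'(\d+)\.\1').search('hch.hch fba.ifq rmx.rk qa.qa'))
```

False

After group 1 captures some text, `\1` only succeeds where that same text appears again.
Here nothing in the string fits, so the call returns None, and `bool(None)` is False.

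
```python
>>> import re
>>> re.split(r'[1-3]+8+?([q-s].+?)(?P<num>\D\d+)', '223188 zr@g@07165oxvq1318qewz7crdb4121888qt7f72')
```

['223188 zr@g@07165oxvq', 'qew', 'z7', 'crdb4', 'qt7', 'f72', '']

This matches one or more of a character in [1-3], then one or more of a literal '8' (lazy); then a character in [q-s], then one or more of any character (lazy) (captured); then a non-digit, then one or more of a digit (captured as 'num').
Matches to split on: at [21:30] → '1318qewz7'; at [35:47] → '121888qt7f72'.
The group in the pattern means `split` returns the separators' captures alongside the pieces.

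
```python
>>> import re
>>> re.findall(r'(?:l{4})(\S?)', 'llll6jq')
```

This matches exactly 4 of a literal 'l' (non-capturing group); then optionally a non-whitespace character (captured).
One capturing group, so `findall` returns just the captured substring from the one match — 1 in all.

['6']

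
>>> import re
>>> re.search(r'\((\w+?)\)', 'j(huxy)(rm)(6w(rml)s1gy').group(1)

'huxy'

The match spans [1:7] → '(huxy)'.
Captured: group 1 = 'huxy'.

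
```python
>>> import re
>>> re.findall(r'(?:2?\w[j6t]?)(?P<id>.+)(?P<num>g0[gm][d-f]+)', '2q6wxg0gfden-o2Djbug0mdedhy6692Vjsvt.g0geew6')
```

[('wxg0gfden-o2Djbug0mdedhy6692Vjsvt.', 'g0gee')]

The pattern matches optionally the literal '2', then a word character, then optionally one of [j6t] (non-capturing group); then one or more of any character (captured as 'id'); then the literal 'g0', then one of [gm], then one or more of a character in [d-f] (captured as 'num').
Matches: at [0:42] match '2q6wxg0gfden-o2Djbug0mdedhy6692Vjsvt.g0gee', groups = ('wxg0gfden-o2Djbug0mdedhy6692Vjsvt.', 'g0gee').
Multiple groups make `findall` return tuples — one 2-tuple for the one match.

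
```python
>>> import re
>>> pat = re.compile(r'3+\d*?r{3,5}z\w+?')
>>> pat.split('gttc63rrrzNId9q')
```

A `+?`/`*?`/`{m,n}?` starts at its minimum and grows only as far as needed for what follows to match.
The string is cut at each match, leaving 2 pieces.

['gttc6', 'Id9q']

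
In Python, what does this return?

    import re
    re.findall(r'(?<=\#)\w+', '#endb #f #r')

['endb', 'f', 'r']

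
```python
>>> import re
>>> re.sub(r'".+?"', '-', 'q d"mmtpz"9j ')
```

Every occurrence is swapped for '-'.

'q d-9j '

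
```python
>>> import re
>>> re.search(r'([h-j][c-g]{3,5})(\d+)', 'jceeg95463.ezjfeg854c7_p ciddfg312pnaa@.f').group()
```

'jceeg95463'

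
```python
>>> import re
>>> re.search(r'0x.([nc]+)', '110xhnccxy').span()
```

Pattern: the literal '0x', then any character; then one or more of one of [nc] (captured).
`re.search` scans for the first position where the pattern succeeds.
The match spans [2:8] → '0xhncc'.
Captured: group 1 = 'ncc'.

(2, 8)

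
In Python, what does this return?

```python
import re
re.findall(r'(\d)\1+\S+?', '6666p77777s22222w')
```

The backreference `\1` re-matches whatever the first group consumed, character for character.
Matches: at [0:5] match '6666p', group 1 = '6'; at [5:11] match '77777s', group 1 = '7'; at [11:17] match '22222w', group 1 = '2'.
With a single group, `findall` returns only what that group captured — 3 items.

['6', '7', '2']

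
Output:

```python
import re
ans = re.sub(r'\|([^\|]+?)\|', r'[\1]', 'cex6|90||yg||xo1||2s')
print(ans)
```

Each match is replaced using the text its own group 1 captured.

cex6[90][yg][xo1]|2s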